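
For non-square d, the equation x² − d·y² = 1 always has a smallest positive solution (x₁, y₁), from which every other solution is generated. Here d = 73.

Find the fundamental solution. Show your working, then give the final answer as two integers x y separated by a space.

√73 = [8; 1,1,5,5,1,1,16, …], period ℓ=7 (odd) → k=13
step 0: (8, 1)  from 8·(1,0) + (0,1)
…
step 2: (17, 2)  from 1·(9,1) + (8,1)
…
step 4: (487, 57)  from 5·(94,11) + (17,2)
step 5: (581, 68)  from 1·(487,57) + (94,11)
step 6: (1068, 125)  from 1·(581,68) + (487,57)
step 7: (17669, 2068)  from 16·(1068,125) + (581,68)
…
step 9: (36406, 4261)  from 1·(18737,2193) + (17669,2068)
…
step 12: (1241008, 145249)  from 1·(1040241,121751) + (200767,23498)
step 13: (2281249, 267000)  from 1·(1241008,145249) + (1040241,121751)
→ (2281249, 267000).  Check: 2281249²=5204097000001, 73·267000²=5204097000000, difference 1.

2281249 267000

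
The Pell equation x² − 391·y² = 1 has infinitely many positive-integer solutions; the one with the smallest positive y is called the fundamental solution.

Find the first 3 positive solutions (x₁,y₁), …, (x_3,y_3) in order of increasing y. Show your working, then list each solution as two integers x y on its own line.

[19; 1,3,2,2,1,…,3,1,38] for √391; ℓ=16 ⇒ convergent index 15
step 0: (19, 1)  from 19·(1,0) + (0,1)
…
step 9: (107747, 5449)  from 2·(52519,2656) + (2709,137)
…
step 14: (5678083, 287153)  from 3·(1660597,83980) + (696292,35213)
step 15: (7338680, 371133)  from 1·(5678083,287153) + (1660597,83980)
fundamental: x₁=7338680, y₁=371133  (since 53856224142400 − 391·137739703689 = 1)
(x_2, y_2) = (7338680·7338680 + 391·371133·371133, 7338680·371133 + 371133·7338680) = (107712448284799, 5447252648880)
(x_3, y_3) = (7338680·107712448284799 + 391·371133·5447252648880, 7338680·5447252648880 + 371133·107712448284799) = (1580934379957370111960, 79951288138564985667)

7338680 371133
107712448284799 5447252648880
1580934379957370111960 79951288138564985667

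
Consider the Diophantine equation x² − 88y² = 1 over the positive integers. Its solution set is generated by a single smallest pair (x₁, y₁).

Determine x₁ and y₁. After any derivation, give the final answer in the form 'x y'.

197 21

[9; 2,1,1,1,2,18] for √88; ℓ=6 ⇒ convergent index 5
a_0=9:  p_0=9·1+0=9,  q_0=9·0+1=1
a_1=2:  p_1=2·9+1=19,  q_1=2·1+0=2
a_2=1:  p_2=1·19+9=28,  q_2=1·2+1=3
a_3=1:  p_3=1·28+19=47,  q_3=1·3+2=5
a_4=1:  p_4=1·47+28=75,  q_4=1·5+3=8
a_5=2:  p_5=2·75+47=197,  q_5=2·8+5=21
fundamental: x₁=197, y₁=21  (since 38809 − 88·441 = 1)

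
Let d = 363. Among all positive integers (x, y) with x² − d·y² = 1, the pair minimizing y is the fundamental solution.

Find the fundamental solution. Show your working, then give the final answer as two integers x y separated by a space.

362 19

√363 = [19; 19,38, …], period ℓ=2 (even) → k=1
i=0: a=19 ⇒ p=19, q=1
i=1: a=19 ⇒ p=362, q=19
→ (362, 19).  Check: 362²=131044, 363·19²=131043, difference 1.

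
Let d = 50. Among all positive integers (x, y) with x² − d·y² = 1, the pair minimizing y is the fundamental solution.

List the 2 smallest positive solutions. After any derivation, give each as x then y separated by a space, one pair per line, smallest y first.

99 14
19601 2772

d=50: √d = [7; 14] (ℓ=1, odd), read p_1/q_1
k=0  a_k=7  p_k/q_k = 7/1
k=1  a_k=14  p_k/q_k = 99/14
fundamental: x₁=99, y₁=14  (since 9801 − 50·196 = 1)
(99+14√50)^2 = 19601 + 2772√50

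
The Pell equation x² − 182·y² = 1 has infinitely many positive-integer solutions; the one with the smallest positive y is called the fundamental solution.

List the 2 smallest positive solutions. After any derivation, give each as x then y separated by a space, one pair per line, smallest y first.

[13; 2,26] for √182; ℓ=2 ⇒ convergent index 1
a_0=13:  p_0=13·1+0=13,  q_0=13·0+1=1
a_1=2:  p_1=2·13+1=27,  q_1=2·1+0=2
(x₁, y₁) = (27, 2);  27² − 182·2² = 1 ✓
k=2:  x_2 = 27·27+182·2·2 = 1457,  y_2 = 27·2+2·27 = 108

27 2
1457 108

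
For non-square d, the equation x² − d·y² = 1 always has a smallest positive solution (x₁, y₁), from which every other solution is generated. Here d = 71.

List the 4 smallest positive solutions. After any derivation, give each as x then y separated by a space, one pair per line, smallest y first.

3480 413
24220799 2874480
168576757560 20006380387
1173294208396801 139244404619040

√71 → a₀=8, period (2,2,1,7,1,2,2,16); ℓ=8 even so k=7
i=0: a=8 ⇒ p=8, q=1
i=1: a=2 ⇒ p=17, q=2
i=2: a=2 ⇒ p=42, q=5
…
i=6: a=2 ⇒ p=1483, q=176
i=7: a=2 ⇒ p=3480, q=413
→ (3480, 413).  Check: 3480²=12110400, 71·413²=12110399, difference 1.
(3480+413√71)^2 = 24220799 + 2874480√71
(3480+413√71)^3 = 168576757560 + 20006380387√71
(3480+413√71)^4 = 1173294208396801 + 139244404619040√71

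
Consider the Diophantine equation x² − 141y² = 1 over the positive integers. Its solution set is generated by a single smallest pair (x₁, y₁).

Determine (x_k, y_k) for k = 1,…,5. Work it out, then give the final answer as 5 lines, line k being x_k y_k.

√141 → a₀=11, period (1,6,1,22); ℓ=4 even so k=3
a_0=11:  p_0=11·1+0=11,  q_0=11·0+1=1
a_1=1:  p_1=1·11+1=12,  q_1=1·1+0=1
a_2=6:  p_2=6·12+11=83,  q_2=6·1+1=7
a_3=1:  p_3=1·83+12=95,  q_3=1·7+1=8
(x₁, y₁) = (95, 8);  95² − 141·8² = 1 ✓
k=2:  x_2 = 95·95+141·8·8 = 18049,  y_2 = 95·8+8·95 = 1520
k=3:  x_3 = 95·18049+141·8·1520 = 3429215,  y_3 = 95·1520+8·18049 = 288792
k=4:  x_4 = 95·3429215+141·8·288792 = 651532801,  y_4 = 95·288792+8·3429215 = 54868960
k=5:  x_5 = 95·651532801+141·8·54868960 = 123787802975,  y_5 = 95·54868960+8·651532801 = 10424813608

95 8
18049 1520
3429215 288792
651532801 54868960
123787802975 10424813608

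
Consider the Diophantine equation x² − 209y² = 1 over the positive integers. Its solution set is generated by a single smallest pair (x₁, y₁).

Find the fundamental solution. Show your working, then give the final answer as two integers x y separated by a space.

√209 = [14; 2,5,3,2,3,5,2,28, …], period ℓ=8 (even) → k=7
k=0  a_k=14  p_k/q_k = 14/1
k=1  a_k=2  p_k/q_k = 29/2
k=2  a_k=5  p_k/q_k = 159/11
k=3  a_k=3  p_k/q_k = 506/35
k=4  a_k=2  p_k/q_k = 1171/81
k=5  a_k=3  p_k/q_k = 4019/278
k=6  a_k=5  p_k/q_k = 21266/1471
k=7  a_k=2  p_k/q_k = 46551/3220
→ (46551, 3220).  Check: 46551²=2166995601, 209·3220²=2166995600, difference 1.

46551 3220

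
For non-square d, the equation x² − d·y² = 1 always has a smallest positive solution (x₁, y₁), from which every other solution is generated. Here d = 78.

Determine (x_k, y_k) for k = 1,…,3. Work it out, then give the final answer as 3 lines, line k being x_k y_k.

√78 → a₀=8, period (1,4,1,16); ℓ=4 even so k=3
step 0: (8, 1)  from 8·(1,0) + (0,1)
step 1: (9, 1)  from 1·(8,1) + (1,0)
step 2: (44, 5)  from 4·(9,1) + (8,1)
step 3: (53, 6)  from 1·(44,5) + (9,1)
fundamental: x₁=53, y₁=6  (since 2809 − 78·36 = 1)
n=2: (53,6)∘(53,6) = (53·53+78·6·6, 53·6+6·53) = (5617,636)
n=3: (5617,636)∘(53,6) = (53·5617+78·6·636, 53·636+6·5617) = (595349,67410)

53 6
5617 636
595349 67410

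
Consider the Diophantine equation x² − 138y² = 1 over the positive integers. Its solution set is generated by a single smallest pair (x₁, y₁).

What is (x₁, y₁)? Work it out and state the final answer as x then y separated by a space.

√138 = [11; 1,2,1,22, …], period ℓ=4 (even) → k=3
i=0: a=11 ⇒ p=11, q=1
i=1: a=1 ⇒ p=12, q=1
i=2: a=2 ⇒ p=35, q=3
i=3: a=1 ⇒ p=47, q=4
→ (47, 4).  Check: 47²=2209, 138·4²=2208, difference 1.

47 4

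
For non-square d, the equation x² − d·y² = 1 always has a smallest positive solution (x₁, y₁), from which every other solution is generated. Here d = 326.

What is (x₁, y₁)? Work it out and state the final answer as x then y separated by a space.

√326 = [18; 18,36, …], period ℓ=2 (even) → k=1
k=0  a_k=18  p_k/q_k = 18/1
k=1  a_k=18  p_k/q_k = 325/18
→ (325, 18).  Check: 325²=105625, 326·18²=105624, difference 1.

325 18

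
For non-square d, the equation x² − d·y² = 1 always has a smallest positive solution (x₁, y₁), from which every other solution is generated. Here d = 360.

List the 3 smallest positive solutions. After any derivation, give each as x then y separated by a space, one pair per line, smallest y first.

19 1
721 38
27379 1443

d=360: √d = [18; 1,36] (ℓ=2, even), read p_1/q_1
step 0: (18, 1)  from 18·(1,0) + (0,1)
step 1: (19, 1)  from 1·(18,1) + (1,0)
fundamental: x₁=19, y₁=1  (since 361 − 360·1 = 1)
n=2: (19,1)∘(19,1) = (19·19+360·1·1, 19·1+1·19) = (721,38)
n=3: (721,38)∘(19,1) = (19·721+360·1·38, 19·38+1·721) = (27379,1443)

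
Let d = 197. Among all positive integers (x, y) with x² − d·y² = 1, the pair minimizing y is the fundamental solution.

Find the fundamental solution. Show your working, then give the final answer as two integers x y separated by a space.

√197 → a₀=14, period (28); ℓ=1 odd so k=1
step 0: (14, 1)  from 14·(1,0) + (0,1)
step 1: (393, 28)  from 28·(14,1) + (1,0)
→ (393, 28).  Check: 393²=154449, 197·28²=154448, difference 1.

393 28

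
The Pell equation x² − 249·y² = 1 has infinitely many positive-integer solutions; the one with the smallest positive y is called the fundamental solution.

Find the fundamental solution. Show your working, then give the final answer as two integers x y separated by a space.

[15; 1,3,1,1,5,…,3,1,30] for √249; ℓ=16 ⇒ convergent index 15
i=0: a=15 ⇒ p=15, q=1
…
i=2: a=3 ⇒ p=63, q=4
…
i=4: a=1 ⇒ p=142, q=9
…
i=6: a=1 ⇒ p=931, q=59
…
i=8: a=10 ⇒ p=36751, q=2329
i=9: a=3 ⇒ p=113835, q=7214
i=10: a=1 ⇒ p=150586, q=9543
i=11: a=5 ⇒ p=866765, q=54929
…
i=13: a=1 ⇒ p=1884116, q=119401
i=14: a=3 ⇒ p=6669699, q=422675
i=15: a=1 ⇒ p=8553815, q=542076
(x₁, y₁) = (8553815, 542076);  8553815² − 249·542076² = 1 ✓

8553815 542076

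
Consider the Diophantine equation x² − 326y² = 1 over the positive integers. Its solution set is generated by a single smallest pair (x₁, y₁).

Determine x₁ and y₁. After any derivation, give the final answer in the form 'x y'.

[18; 18,36] for √326; ℓ=2 ⇒ convergent index 1
step 0: (18, 1)  from 18·(1,0) + (0,1)
step 1: (325, 18)  from 18·(18,1) + (1,0)
→ (325, 18).  Check: 325²=105625, 326·18²=105624, difference 1.

325 18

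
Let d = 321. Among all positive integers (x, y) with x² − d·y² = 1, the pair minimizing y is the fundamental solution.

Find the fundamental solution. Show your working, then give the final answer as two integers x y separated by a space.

√321 = [17; 1,10,1,34, …], period ℓ=4 (even) → k=3
k=0  a_k=17  p_k/q_k = 17/1
k=1  a_k=1  p_k/q_k = 18/1
k=2  a_k=10  p_k/q_k = 197/11
k=3  a_k=1  p_k/q_k = 215/12
(x₁, y₁) = (215, 12);  215² − 321·12² = 1 ✓

215 12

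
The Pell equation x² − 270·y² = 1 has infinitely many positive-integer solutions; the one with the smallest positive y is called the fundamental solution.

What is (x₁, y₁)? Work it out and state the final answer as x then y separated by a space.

5291 322

[16; 2,3,6,3,2,32] for √270; ℓ=6 ⇒ convergent index 5
a_0=16:  p_0=16·1+0=16,  q_0=16·0+1=1
…
a_2=3:  p_2=3·33+16=115,  q_2=3·2+1=7
…
a_4=3:  p_4=3·723+115=2284,  q_4=3·44+7=139
a_5=2:  p_5=2·2284+723=5291,  q_5=2·139+44=322
fundamental: x₁=5291, y₁=322  (since 27994681 − 270·103684 = 1)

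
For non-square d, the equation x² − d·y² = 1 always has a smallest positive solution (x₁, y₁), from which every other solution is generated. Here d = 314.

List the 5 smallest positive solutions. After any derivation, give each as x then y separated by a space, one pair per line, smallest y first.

392499 22150
308110930001 17387705700
241866463828532499 13649314199066450
189864690372162243720001 10714684347621377411400
149043402212524750531884812499 8411005783500436710995110750

√314 = [17; 1,2,1,1,2,1,34, …], period ℓ=7 (odd) → k=13
k=0  a_k=17  p_k/q_k = 17/1
k=1  a_k=1  p_k/q_k = 18/1
…
k=4  a_k=1  p_k/q_k = 124/7
k=5  a_k=2  p_k/q_k = 319/18
k=6  a_k=1  p_k/q_k = 443/25
…
k=8  a_k=1  p_k/q_k = 15824/893
k=9  a_k=2  p_k/q_k = 47029/2654
k=10  a_k=1  p_k/q_k = 62853/3547
k=11  a_k=1  p_k/q_k = 109882/6201
k=12  a_k=2  p_k/q_k = 282617/15949
k=13  a_k=1  p_k/q_k = 392499/22150
→ (392499, 22150).  Check: 392499²=154055465001, 314·22150²=154055465000, difference 1.
(x_2, y_2) = (392499·392499 + 314·22150·22150, 392499·22150 + 22150·392499) = (308110930001, 17387705700)
(x_3, y_3) = (392499·308110930001 + 314·22150·17387705700, 392499·17387705700 + 22150·308110930001) = (241866463828532499, 13649314199066450)
(x_4, y_4) = (392499·241866463828532499 + 314·22150·13649314199066450, 392499·13649314199066450 + 22150·241866463828532499) = (189864690372162243720001, 10714684347621377411400)
(x_5, y_5) = (392499·189864690372162243720001 + 314·22150·10714684347621377411400, 392499·10714684347621377411400 + 22150·189864690372162243720001) = (149043402212524750531884812499, 8411005783500436710995110750)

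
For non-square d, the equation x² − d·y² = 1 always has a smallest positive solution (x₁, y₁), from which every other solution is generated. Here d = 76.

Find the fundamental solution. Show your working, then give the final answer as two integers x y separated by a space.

57799 6630

d=76: √d = [8; 1,2,1,1,5,4,5,1,1,2,1,16] (ℓ=12, even), read p_11/q_11
step 0: (8, 1)  from 8·(1,0) + (0,1)
step 1: (9, 1)  from 1·(8,1) + (1,0)
step 2: (26, 3)  from 2·(9,1) + (8,1)
step 3: (35, 4)  from 1·(26,3) + (9,1)
…
step 5: (340, 39)  from 5·(61,7) + (35,4)
…
step 9: (16311, 1871)  from 1·(8866,1017) + (7445,854)
step 10: (41488, 4759)  from 2·(16311,1871) + (8866,1017)
step 11: (57799, 6630)  from 1·(41488,4759) + (16311,1871)
fundamental: x₁=57799, y₁=6630  (since 3340724401 − 76·43956900 = 1)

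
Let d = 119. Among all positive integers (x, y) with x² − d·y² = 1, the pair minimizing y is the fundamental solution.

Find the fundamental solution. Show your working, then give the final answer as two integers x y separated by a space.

120 11

[10; 1,9,1,20] for √119; ℓ=4 ⇒ convergent index 3
a_0=10:  p_0=10·1+0=10,  q_0=10·0+1=1
…
a_2=9:  p_2=9·11+10=109,  q_2=9·1+1=10
a_3=1:  p_3=1·109+11=120,  q_3=1·10+1=11
→ (120, 11).  Check: 120²=14400, 119·11²=14399, difference 1.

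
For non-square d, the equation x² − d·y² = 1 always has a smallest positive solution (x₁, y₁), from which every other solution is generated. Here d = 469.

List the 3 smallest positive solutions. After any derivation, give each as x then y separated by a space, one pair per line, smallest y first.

137215 6336
37655912449 1738788480
10333912053241855 477175722560064

d=469: √d = [21; 1,1,1,10,6,10,1,1,1,42] (ℓ=10, even), read p_9/q_9
a_0=21:  p_0=21·1+0=21,  q_0=21·0+1=1
a_1=1:  p_1=1·21+1=22,  q_1=1·1+0=1
a_2=1:  p_2=1·22+21=43,  q_2=1·1+1=2
a_3=1:  p_3=1·43+22=65,  q_3=1·2+1=3
a_4=10:  p_4=10·65+43=693,  q_4=10·3+2=32
…
a_6=10:  p_6=10·4223+693=42923,  q_6=10·195+32=1982
a_7=1:  p_7=1·42923+4223=47146,  q_7=1·1982+195=2177
a_8=1:  p_8=1·47146+42923=90069,  q_8=1·2177+1982=4159
a_9=1:  p_9=1·90069+47146=137215,  q_9=1·4159+2177=6336
→ (137215, 6336).  Check: 137215²=18827956225, 469·6336²=18827956224, difference 1.
(137215+6336√469)^2 = 37655912449 + 1738788480√469
(137215+6336√469)^3 = 10333912053241855 + 477175722560064√469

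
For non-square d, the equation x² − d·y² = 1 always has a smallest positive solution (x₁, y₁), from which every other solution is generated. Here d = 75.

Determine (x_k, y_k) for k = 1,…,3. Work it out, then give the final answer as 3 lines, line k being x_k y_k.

26 3
1351 156
70226 8109

d=75: √d = [8; 1,1,1,16] (ℓ=4, even), read p_3/q_3
a_0=8:  p_0=8·1+0=8,  q_0=8·0+1=1
…
a_2=1:  p_2=1·9+8=17,  q_2=1·1+1=2
a_3=1:  p_3=1·17+9=26,  q_3=1·2+1=3
→ (26, 3).  Check: 26²=676, 75·3²=675, difference 1.
n=2: (26,3)∘(26,3) = (26·26+75·3·3, 26·3+3·26) = (1351,156)
n=3: (1351,156)∘(26,3) = (26·1351+75·3·156, 26·156+3·1351) = (70226,8109)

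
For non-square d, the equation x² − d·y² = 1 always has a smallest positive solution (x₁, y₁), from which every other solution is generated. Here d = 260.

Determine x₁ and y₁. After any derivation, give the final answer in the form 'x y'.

d=260: √d = [16; 8,32] (ℓ=2, even), read p_1/q_1
k=0  a_k=16  p_k/q_k = 16/1
k=1  a_k=8  p_k/q_k = 129/8
(x₁, y₁) = (129, 8);  129² − 260·8² = 1 ✓

129 8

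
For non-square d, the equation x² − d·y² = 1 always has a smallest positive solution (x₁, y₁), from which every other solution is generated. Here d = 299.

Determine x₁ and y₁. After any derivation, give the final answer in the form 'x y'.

[17; 3,2,3,34] for √299; ℓ=4 ⇒ convergent index 3
i=0: a=17 ⇒ p=17, q=1
i=1: a=3 ⇒ p=52, q=3
i=2: a=2 ⇒ p=121, q=7
i=3: a=3 ⇒ p=415, q=24
→ (415, 24).  Check: 415²=172225, 299·24²=172224, difference 1.

415 24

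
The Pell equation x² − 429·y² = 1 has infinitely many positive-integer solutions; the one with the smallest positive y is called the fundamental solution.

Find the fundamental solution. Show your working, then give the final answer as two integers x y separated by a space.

√429 = [20; 1,2,2,9,1,12,1,9,2,2,1,40, …], period ℓ=12 (even) → k=11
i=0: a=20 ⇒ p=20, q=1
i=1: a=1 ⇒ p=21, q=1
…
i=4: a=9 ⇒ p=1367, q=66
i=5: a=1 ⇒ p=1512, q=73
i=6: a=12 ⇒ p=19511, q=942
…
i=10: a=2 ⇒ p=1085636, q=52415
i=11: a=1 ⇒ p=1524095, q=73584
(x₁, y₁) = (1524095, 73584);  1524095² − 429·73584² = 1 ✓

1524095 73584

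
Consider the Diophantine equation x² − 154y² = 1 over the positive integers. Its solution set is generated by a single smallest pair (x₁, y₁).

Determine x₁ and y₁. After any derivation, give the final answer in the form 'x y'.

21295 1716

[12; 2,2,3,1,2,1,3,2,2,24] for √154; ℓ=10 ⇒ convergent index 9
i=0: a=12 ⇒ p=12, q=1
i=1: a=2 ⇒ p=25, q=2
…
i=3: a=3 ⇒ p=211, q=17
…
i=5: a=2 ⇒ p=757, q=61
i=6: a=1 ⇒ p=1030, q=83
i=7: a=3 ⇒ p=3847, q=310
i=8: a=2 ⇒ p=8724, q=703
i=9: a=2 ⇒ p=21295, q=1716
fundamental: x₁=21295, y₁=1716  (since 453477025 − 154·2944656 = 1)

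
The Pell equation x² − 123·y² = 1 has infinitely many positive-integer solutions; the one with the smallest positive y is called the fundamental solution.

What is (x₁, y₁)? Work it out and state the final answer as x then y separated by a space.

√123 = [11; 11,22, …], period ℓ=2 (even) → k=1
i=0: a=11 ⇒ p=11, q=1
i=1: a=11 ⇒ p=122, q=11
→ (122, 11).  Check: 122²=14884, 123·11²=14883, difference 1.

122 11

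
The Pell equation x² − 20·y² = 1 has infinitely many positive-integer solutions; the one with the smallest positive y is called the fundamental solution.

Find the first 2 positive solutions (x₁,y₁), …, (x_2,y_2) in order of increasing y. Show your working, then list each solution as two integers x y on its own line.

√20 = [4; 2,8, …], period ℓ=2 (even) → k=1
i=0: a=4 ⇒ p=4, q=1
i=1: a=2 ⇒ p=9, q=2
(x₁, y₁) = (9, 2);  9² − 20·2² = 1 ✓
(9+2√20)^2 = 161 + 36√20

9 2
161 36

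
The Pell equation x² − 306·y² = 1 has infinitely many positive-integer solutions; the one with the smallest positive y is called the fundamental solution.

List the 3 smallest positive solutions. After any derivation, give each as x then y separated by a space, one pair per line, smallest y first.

[17; 2,34] for √306; ℓ=2 ⇒ convergent index 1
a_0=17:  p_0=17·1+0=17,  q_0=17·0+1=1
a_1=2:  p_1=2·17+1=35,  q_1=2·1+0=2
fundamental: x₁=35, y₁=2  (since 1225 − 306·4 = 1)
k=2:  x_2 = 35·35+306·2·2 = 2449,  y_2 = 35·2+2·35 = 140
k=3:  x_3 = 35·2449+306·2·140 = 171395,  y_3 = 35·140+2·2449 = 9798

35 2
2449 140
171395 9798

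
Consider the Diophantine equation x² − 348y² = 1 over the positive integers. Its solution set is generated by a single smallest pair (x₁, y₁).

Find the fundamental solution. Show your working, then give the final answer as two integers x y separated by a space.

1567 84

[18; 1,1,1,8,1,1,1,36] for √348; ℓ=8 ⇒ convergent index 7
i=0: a=18 ⇒ p=18, q=1
i=1: a=1 ⇒ p=19, q=1
i=2: a=1 ⇒ p=37, q=2
…
i=5: a=1 ⇒ p=541, q=29
i=6: a=1 ⇒ p=1026, q=55
i=7: a=1 ⇒ p=1567, q=84
fundamental: x₁=1567, y₁=84  (since 2455489 − 348·7056 = 1)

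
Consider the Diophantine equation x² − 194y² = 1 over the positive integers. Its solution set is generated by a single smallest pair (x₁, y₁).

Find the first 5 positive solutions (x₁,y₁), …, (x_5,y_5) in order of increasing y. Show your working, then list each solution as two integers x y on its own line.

195 14
76049 5460
29658915 2129386
11566900801 830455080
4511061653475 323875351814

[13; 1,12,1,26] for √194; ℓ=4 ⇒ convergent index 3
step 0: (13, 1)  from 13·(1,0) + (0,1)
step 1: (14, 1)  from 1·(13,1) + (1,0)
step 2: (181, 13)  from 12·(14,1) + (13,1)
step 3: (195, 14)  from 1·(181,13) + (14,1)
(x₁, y₁) = (195, 14);  195² − 194·14² = 1 ✓
k=2:  x_2 = 195·195+194·14·14 = 76049,  y_2 = 195·14+14·195 = 5460
k=3:  x_3 = 195·76049+194·14·5460 = 29658915,  y_3 = 195·5460+14·76049 = 2129386
k=4:  x_4 = 195·29658915+194·14·2129386 = 11566900801,  y_4 = 195·2129386+14·29658915 = 830455080
k=5:  x_5 = 195·11566900801+194·14·830455080 = 4511061653475,  y_5 = 195·830455080+14·11566900801 = 323875351814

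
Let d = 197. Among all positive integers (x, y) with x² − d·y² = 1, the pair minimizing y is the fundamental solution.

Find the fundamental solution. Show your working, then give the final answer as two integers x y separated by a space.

393 28

[14; 28] for √197; ℓ=1 ⇒ convergent index 1
i=0: a=14 ⇒ p=14, q=1
i=1: a=28 ⇒ p=393, q=28
(x₁, y₁) = (393, 28);  393² − 197·28² = 1 ✓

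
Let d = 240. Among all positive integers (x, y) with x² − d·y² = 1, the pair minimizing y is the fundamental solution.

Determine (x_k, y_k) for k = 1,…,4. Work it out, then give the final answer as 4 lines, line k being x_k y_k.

d=240: √d = [15; 2,30] (ℓ=2, even), read p_1/q_1
k=0  a_k=15  p_k/q_k = 15/1
k=1  a_k=2  p_k/q_k = 31/2
→ (31, 2).  Check: 31²=961, 240·2²=960, difference 1.
k=2:  x_2 = 31·31+240·2·2 = 1921,  y_2 = 31·2+2·31 = 124
k=3:  x_3 = 31·1921+240·2·124 = 119071,  y_3 = 31·124+2·1921 = 7686
k=4:  x_4 = 31·119071+240·2·7686 = 7380481,  y_4 = 31·7686+2·119071 = 476408

31 2
1921 124
119071 7686
7380481 476408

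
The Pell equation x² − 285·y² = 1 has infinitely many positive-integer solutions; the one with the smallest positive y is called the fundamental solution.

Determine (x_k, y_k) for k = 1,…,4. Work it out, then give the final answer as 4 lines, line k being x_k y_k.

√285 → a₀=16, period (1,7,2,7,1,32); ℓ=6 even so k=5
a_0=16:  p_0=16·1+0=16,  q_0=16·0+1=1
a_1=1:  p_1=1·16+1=17,  q_1=1·1+0=1
a_2=7:  p_2=7·17+16=135,  q_2=7·1+1=8
a_3=2:  p_3=2·135+17=287,  q_3=2·8+1=17
a_4=7:  p_4=7·287+135=2144,  q_4=7·17+8=127
a_5=1:  p_5=1·2144+287=2431,  q_5=1·127+17=144
(x₁, y₁) = (2431, 144);  2431² − 285·144² = 1 ✓
(x_2, y_2) = (2431·2431 + 285·144·144, 2431·144 + 144·2431) = (11819521, 700128)
(x_3, y_3) = (2431·11819521 + 285·144·700128, 2431·700128 + 144·11819521) = (57466508671, 3404022192)
(x_4, y_4) = (2431·57466508671 + 285·144·3404022192, 2431·3404022192 + 144·57466508671) = (279402153338881, 16550355197376)

2431 144
11819521 700128
57466508671 3404022192
279402153338881 16550355197376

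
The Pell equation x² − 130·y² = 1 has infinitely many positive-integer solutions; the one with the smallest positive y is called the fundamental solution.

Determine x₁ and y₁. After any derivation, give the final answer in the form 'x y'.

√130 = [11; 2,2,22, …], period ℓ=3 (odd) → k=5
k=0  a_k=11  p_k/q_k = 11/1
…
k=2  a_k=2  p_k/q_k = 57/5
…
k=4  a_k=2  p_k/q_k = 2611/229
k=5  a_k=2  p_k/q_k = 6499/570
fundamental: x₁=6499, y₁=570  (since 42237001 − 130·324900 = 1)

6499 570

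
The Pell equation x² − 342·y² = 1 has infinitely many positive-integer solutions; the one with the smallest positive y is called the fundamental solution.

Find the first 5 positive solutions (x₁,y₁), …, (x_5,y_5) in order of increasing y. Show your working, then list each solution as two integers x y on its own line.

37 2
2737 148
202501 10950
14982337 810152
1108490437 59940298

√342 → a₀=18, period (2,36); ℓ=2 even so k=1
k=0  a_k=18  p_k/q_k = 18/1
k=1  a_k=2  p_k/q_k = 37/2
→ (37, 2).  Check: 37²=1369, 342·2²=1368, difference 1.
(x_2, y_2) = (37·37 + 342·2·2, 37·2 + 2·37) = (2737, 148)
(x_3, y_3) = (37·2737 + 342·2·148, 37·148 + 2·2737) = (202501, 10950)
(x_4, y_4) = (37·202501 + 342·2·10950, 37·10950 + 2·202501) = (14982337, 810152)
(x_5, y_5) = (37·14982337 + 342·2·810152, 37·810152 + 2·14982337) = (1108490437, 59940298)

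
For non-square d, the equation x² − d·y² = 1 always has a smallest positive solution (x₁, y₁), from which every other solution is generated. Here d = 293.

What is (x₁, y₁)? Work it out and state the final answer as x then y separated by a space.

√293 → a₀=17, period (8,1,1,8,34); ℓ=5 odd so k=9
step 0: (17, 1)  from 17·(1,0) + (0,1)
step 1: (137, 8)  from 8·(17,1) + (1,0)
step 2: (154, 9)  from 1·(137,8) + (17,1)
…
step 4: (2482, 145)  from 8·(291,17) + (154,9)
step 5: (84679, 4947)  from 34·(2482,145) + (291,17)
step 6: (679914, 39721)  from 8·(84679,4947) + (2482,145)
step 7: (764593, 44668)  from 1·(679914,39721) + (84679,4947)
step 8: (1444507, 84389)  from 1·(764593,44668) + (679914,39721)
step 9: (12320649, 719780)  from 8·(1444507,84389) + (764593,44668)
fundamental: x₁=12320649, y₁=719780  (since 151798391781201 − 293·518083248400 = 1)

12320649 719780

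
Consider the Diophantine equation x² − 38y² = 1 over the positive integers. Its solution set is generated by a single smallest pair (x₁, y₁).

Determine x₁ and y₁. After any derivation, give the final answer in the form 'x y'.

37 6

√38 = [6; 6,12, …], period ℓ=2 (even) → k=1
i=0: a=6 ⇒ p=6, q=1
i=1: a=6 ⇒ p=37, q=6
→ (37, 6).  Check: 37²=1369, 38·6²=1368, difference 1.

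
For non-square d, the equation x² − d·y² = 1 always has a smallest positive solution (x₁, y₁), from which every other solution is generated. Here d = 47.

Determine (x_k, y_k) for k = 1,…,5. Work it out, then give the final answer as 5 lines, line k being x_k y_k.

48 7
4607 672
442224 64505
42448897 6191808
4074651888 594349063

[6; 1,5,1,12] for √47; ℓ=4 ⇒ convergent index 3
a_0=6:  p_0=6·1+0=6,  q_0=6·0+1=1
…
a_2=5:  p_2=5·7+6=41,  q_2=5·1+1=6
a_3=1:  p_3=1·41+7=48,  q_3=1·6+1=7
fundamental: x₁=48, y₁=7  (since 2304 − 47·49 = 1)
(48+7√47)^2 = 4607 + 672√47
(48+7√47)^3 = 442224 + 64505√47
(48+7√47)^4 = 42448897 + 6191808√47
(48+7√47)^5 = 4074651888 + 594349063√47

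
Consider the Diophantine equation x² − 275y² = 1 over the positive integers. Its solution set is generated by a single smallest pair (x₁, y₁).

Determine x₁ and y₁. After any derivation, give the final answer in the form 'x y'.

199 12

d=275: √d = [16; 1,1,2,1,1,32] (ℓ=6, even), read p_5/q_5
i=0: a=16 ⇒ p=16, q=1
…
i=2: a=1 ⇒ p=33, q=2
i=3: a=2 ⇒ p=83, q=5
i=4: a=1 ⇒ p=116, q=7
i=5: a=1 ⇒ p=199, q=12
→ (199, 12).  Check: 199²=39601, 275·12²=39600, difference 1.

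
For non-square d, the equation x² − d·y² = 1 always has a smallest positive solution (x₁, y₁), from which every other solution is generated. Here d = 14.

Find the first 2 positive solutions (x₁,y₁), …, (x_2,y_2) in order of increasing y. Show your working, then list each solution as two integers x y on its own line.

√14 = [3; 1,2,1,6, …], period ℓ=4 (even) → k=3
k=0  a_k=3  p_k/q_k = 3/1
…
k=2  a_k=2  p_k/q_k = 11/3
k=3  a_k=1  p_k/q_k = 15/4
(x₁, y₁) = (15, 4);  15² − 14·4² = 1 ✓
(15+4√14)^2 = 449 + 120√14

15 4
449 120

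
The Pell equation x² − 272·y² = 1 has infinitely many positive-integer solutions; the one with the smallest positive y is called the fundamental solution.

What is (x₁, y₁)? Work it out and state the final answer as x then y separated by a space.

33 2

[16; 2,32] for √272; ℓ=2 ⇒ convergent index 1
i=0: a=16 ⇒ p=16, q=1
i=1: a=2 ⇒ p=33, q=2
→ (33, 2).  Check: 33²=1089, 272·2²=1088, difference 1.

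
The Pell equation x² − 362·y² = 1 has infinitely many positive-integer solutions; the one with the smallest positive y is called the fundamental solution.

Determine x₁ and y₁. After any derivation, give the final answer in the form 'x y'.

√362 → a₀=19, period (38); ℓ=1 odd so k=1
step 0: (19, 1)  from 19·(1,0) + (0,1)
step 1: (723, 38)  from 38·(19,1) + (1,0)
(x₁, y₁) = (723, 38);  723² − 362·38² = 1 ✓

723 38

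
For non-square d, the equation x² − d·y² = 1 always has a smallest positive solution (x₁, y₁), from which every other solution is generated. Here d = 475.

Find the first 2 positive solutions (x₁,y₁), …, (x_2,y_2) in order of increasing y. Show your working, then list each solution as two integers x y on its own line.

[21; 1,3,1,6,2,6,1,3,1,42] for √475; ℓ=10 ⇒ convergent index 9
k=0  a_k=21  p_k/q_k = 21/1
…
k=6  a_k=6  p_k/q_k = 10287/472
…
k=8  a_k=3  p_k/q_k = 45921/2107
k=9  a_k=1  p_k/q_k = 57799/2652
(x₁, y₁) = (57799, 2652);  57799² − 475·2652² = 1 ✓
(57799+2652√475)^2 = 6681448801 + 306565896√475

57799 2652
6681448801 306565896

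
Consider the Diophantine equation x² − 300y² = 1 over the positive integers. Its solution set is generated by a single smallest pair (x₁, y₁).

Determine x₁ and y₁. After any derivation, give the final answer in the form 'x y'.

1351 78

[17; 3,8,3,34] for √300; ℓ=4 ⇒ convergent index 3
k=0  a_k=17  p_k/q_k = 17/1
k=1  a_k=3  p_k/q_k = 52/3
k=2  a_k=8  p_k/q_k = 433/25
k=3  a_k=3  p_k/q_k = 1351/78
→ (1351, 78).  Check: 1351²=1825201, 300·78²=1825200, difference 1.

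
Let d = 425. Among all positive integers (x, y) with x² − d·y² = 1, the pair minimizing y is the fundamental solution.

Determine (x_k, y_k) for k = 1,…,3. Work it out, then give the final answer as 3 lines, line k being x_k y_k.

143649 6968
41270070401 2001892464
11856808685922849 575139701115304

d=425: √d = [20; 1,1,1,1,1,1,40] (ℓ=7, odd), read p_13/q_13
a_0=20:  p_0=20·1+0=20,  q_0=20·0+1=1
a_1=1:  p_1=1·20+1=21,  q_1=1·1+0=1
a_2=1:  p_2=1·21+20=41,  q_2=1·1+1=2
…
a_8=1:  p_8=1·10885+268=11153,  q_8=1·528+13=541
…
a_10=1:  p_10=1·22038+11153=33191,  q_10=1·1069+541=1610
…
a_12=1:  p_12=1·55229+33191=88420,  q_12=1·2679+1610=4289
a_13=1:  p_13=1·88420+55229=143649,  q_13=1·4289+2679=6968
→ (143649, 6968).  Check: 143649²=20635035201, 425·6968²=20635035200, difference 1.
(x_2, y_2) = (143649·143649 + 425·6968·6968, 143649·6968 + 6968·143649) = (41270070401, 2001892464)
(x_3, y_3) = (143649·41270070401 + 425·6968·2001892464, 143649·2001892464 + 6968·41270070401) = (11856808685922849, 575139701115304)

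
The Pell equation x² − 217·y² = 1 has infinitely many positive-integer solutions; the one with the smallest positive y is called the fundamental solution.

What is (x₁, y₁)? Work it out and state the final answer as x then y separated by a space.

[14; 1,2,1,2,1,…,2,1,28] for √217; ℓ=16 ⇒ convergent index 15
i=0: a=14 ⇒ p=14, q=1
i=1: a=1 ⇒ p=15, q=1
i=2: a=2 ⇒ p=44, q=3
i=3: a=1 ⇒ p=59, q=4
i=4: a=2 ⇒ p=162, q=11
i=5: a=1 ⇒ p=221, q=15
i=6: a=1 ⇒ p=383, q=26
i=7: a=9 ⇒ p=3668, q=249
i=8: a=4 ⇒ p=15055, q=1022
i=9: a=9 ⇒ p=139163, q=9447
i=10: a=1 ⇒ p=154218, q=10469
i=11: a=1 ⇒ p=293381, q=19916
i=12: a=2 ⇒ p=740980, q=50301
i=13: a=1 ⇒ p=1034361, q=70217
i=14: a=2 ⇒ p=2809702, q=190735
i=15: a=1 ⇒ p=3844063, q=260952
(x₁, y₁) = (3844063, 260952);  3844063² − 217·260952² = 1 ✓

3844063 260952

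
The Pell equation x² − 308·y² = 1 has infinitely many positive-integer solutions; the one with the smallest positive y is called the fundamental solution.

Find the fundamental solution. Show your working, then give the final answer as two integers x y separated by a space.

[17; 1,1,4,1,1,34] for √308; ℓ=6 ⇒ convergent index 5
k=0  a_k=17  p_k/q_k = 17/1
…
k=3  a_k=4  p_k/q_k = 158/9
k=4  a_k=1  p_k/q_k = 193/11
k=5  a_k=1  p_k/q_k = 351/20
→ (351, 20).  Check: 351²=123201, 308·20²=123200, difference 1.

351 20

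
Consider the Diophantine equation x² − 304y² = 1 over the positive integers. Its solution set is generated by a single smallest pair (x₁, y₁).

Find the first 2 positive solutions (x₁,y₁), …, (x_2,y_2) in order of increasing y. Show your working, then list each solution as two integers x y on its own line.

57799 3315
6681448801 383207370

[17; 2,3,2,1,1,1,1,1,2,3,2,34] for √304; ℓ=12 ⇒ convergent index 11
step 0: (17, 1)  from 17·(1,0) + (0,1)
step 1: (35, 2)  from 2·(17,1) + (1,0)
step 2: (122, 7)  from 3·(35,2) + (17,1)
step 3: (279, 16)  from 2·(122,7) + (35,2)
step 4: (401, 23)  from 1·(279,16) + (122,7)
step 5: (680, 39)  from 1·(401,23) + (279,16)
step 6: (1081, 62)  from 1·(680,39) + (401,23)
step 7: (1761, 101)  from 1·(1081,62) + (680,39)
step 8: (2842, 163)  from 1·(1761,101) + (1081,62)
step 9: (7445, 427)  from 2·(2842,163) + (1761,101)
step 10: (25177, 1444)  from 3·(7445,427) + (2842,163)
step 11: (57799, 3315)  from 2·(25177,1444) + (7445,427)
→ (57799, 3315).  Check: 57799²=3340724401, 304·3315²=3340724400, difference 1.
n=2: (57799,3315)∘(57799,3315) = (57799·57799+304·3315·3315, 57799·3315+3315·57799) = (6681448801,383207370)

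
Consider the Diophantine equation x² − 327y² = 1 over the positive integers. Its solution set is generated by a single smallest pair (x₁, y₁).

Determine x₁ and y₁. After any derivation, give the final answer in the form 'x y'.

217 12

√327 = [18; 12,36, …], period ℓ=2 (even) → k=1
k=0  a_k=18  p_k/q_k = 18/1
k=1  a_k=12  p_k/q_k = 217/12
fundamental: x₁=217, y₁=12  (since 47089 − 327·144 = 1)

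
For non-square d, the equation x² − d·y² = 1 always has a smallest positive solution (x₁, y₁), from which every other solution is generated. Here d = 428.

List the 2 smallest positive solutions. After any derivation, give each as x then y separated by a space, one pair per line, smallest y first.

1850887 89466
6851565373537 331182912684

√428 = [20; 1,2,4,1,5,10,5,1,4,2,1,40, …], period ℓ=12 (even) → k=11
a_0=20:  p_0=20·1+0=20,  q_0=20·0+1=1
…
a_3=4:  p_3=4·62+21=269,  q_3=4·3+1=13
…
a_7=5:  p_7=5·19571+1924=99779,  q_7=5·946+93=4823
…
a_9=4:  p_9=4·119350+99779=577179,  q_9=4·5769+4823=27899
a_10=2:  p_10=2·577179+119350=1273708,  q_10=2·27899+5769=61567
a_11=1:  p_11=1·1273708+577179=1850887,  q_11=1·61567+27899=89466
→ (1850887, 89466).  Check: 1850887²=3425782686769, 428·89466²=3425782686768, difference 1.
(x_2, y_2) = (1850887·1850887 + 428·89466·89466, 1850887·89466 + 89466·1850887) = (6851565373537, 331182912684)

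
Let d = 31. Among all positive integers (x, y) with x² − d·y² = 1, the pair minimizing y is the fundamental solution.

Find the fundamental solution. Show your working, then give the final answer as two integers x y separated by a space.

1520 273

d=31: √d = [5; 1,1,3,5,3,1,1,10] (ℓ=8, even), read p_7/q_7
k=0  a_k=5  p_k/q_k = 5/1
k=1  a_k=1  p_k/q_k = 6/1
…
k=6  a_k=1  p_k/q_k = 863/155
k=7  a_k=1  p_k/q_k = 1520/273
fundamental: x₁=1520, y₁=273  (since 2310400 − 31·74529 = 1)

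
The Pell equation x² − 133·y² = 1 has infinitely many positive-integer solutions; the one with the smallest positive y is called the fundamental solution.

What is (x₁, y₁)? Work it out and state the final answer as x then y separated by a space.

√133 → a₀=11, period (1,1,7,5,1,…,1,1,22); ℓ=16 even so k=15
i=0: a=11 ⇒ p=11, q=1
i=1: a=1 ⇒ p=12, q=1
…
i=3: a=7 ⇒ p=173, q=15
…
i=6: a=1 ⇒ p=1949, q=169
…
i=8: a=2 ⇒ p=7969, q=691
i=9: a=1 ⇒ p=10979, q=952
…
i=14: a=1 ⇒ p=1378591, q=119539
i=15: a=1 ⇒ p=2588599, q=224460
fundamental: x₁=2588599, y₁=224460  (since 6700844782801 − 133·50382291600 = 1)

2588599 224460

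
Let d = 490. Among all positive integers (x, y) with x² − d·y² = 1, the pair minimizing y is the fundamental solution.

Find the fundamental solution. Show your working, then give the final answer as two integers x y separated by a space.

1039681 46968

√490 = [22; 7,2,1,4,4,4,1,2,7,44, …], period ℓ=10 (even) → k=9
i=0: a=22 ⇒ p=22, q=1
…
i=2: a=2 ⇒ p=332, q=15
i=3: a=1 ⇒ p=487, q=22
…
i=5: a=4 ⇒ p=9607, q=434
i=6: a=4 ⇒ p=40708, q=1839
i=7: a=1 ⇒ p=50315, q=2273
i=8: a=2 ⇒ p=141338, q=6385
i=9: a=7 ⇒ p=1039681, q=46968
→ (1039681, 46968).  Check: 1039681²=1080936581761, 490·46968²=1080936581760, difference 1.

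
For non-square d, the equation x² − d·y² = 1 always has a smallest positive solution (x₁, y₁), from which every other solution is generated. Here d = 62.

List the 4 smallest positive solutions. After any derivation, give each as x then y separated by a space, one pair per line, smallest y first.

63 8
7937 1008
999999 127000
125991937 16000992

√62 = [7; 1,6,1,14, …], period ℓ=4 (even) → k=3
step 0: (7, 1)  from 7·(1,0) + (0,1)
step 1: (8, 1)  from 1·(7,1) + (1,0)
step 2: (55, 7)  from 6·(8,1) + (7,1)
step 3: (63, 8)  from 1·(55,7) + (8,1)
→ (63, 8).  Check: 63²=3969, 62·8²=3968, difference 1.
(63+8√62)^2 = 7937 + 1008√62
(63+8√62)^3 = 999999 + 127000√62
(63+8√62)^4 = 125991937 + 16000992√62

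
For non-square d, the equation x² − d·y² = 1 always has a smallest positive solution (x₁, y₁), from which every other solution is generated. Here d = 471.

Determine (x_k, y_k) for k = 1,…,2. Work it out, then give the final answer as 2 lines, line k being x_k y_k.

7838695 361188
122890278606049 5662485139320

√471 = [21; 1,2,2,1,3,…,2,1,42, …], period ℓ=14 (even) → k=13
k=0  a_k=21  p_k/q_k = 21/1
k=1  a_k=1  p_k/q_k = 22/1
k=2  a_k=2  p_k/q_k = 65/3
k=3  a_k=2  p_k/q_k = 152/7
k=4  a_k=1  p_k/q_k = 217/10
…
k=6  a_k=4  p_k/q_k = 3429/158
…
k=8  a_k=4  p_k/q_k = 198665/9154
k=9  a_k=3  p_k/q_k = 644804/29711
k=10  a_k=1  p_k/q_k = 843469/38865
k=11  a_k=2  p_k/q_k = 2331742/107441
k=12  a_k=2  p_k/q_k = 5506953/253747
k=13  a_k=1  p_k/q_k = 7838695/361188
fundamental: x₁=7838695, y₁=361188  (since 61445139303025 − 471·130456771344 = 1)
(x_2, y_2) = (7838695·7838695 + 471·361188·361188, 7838695·361188 + 361188·7838695) = (122890278606049, 5662485139320)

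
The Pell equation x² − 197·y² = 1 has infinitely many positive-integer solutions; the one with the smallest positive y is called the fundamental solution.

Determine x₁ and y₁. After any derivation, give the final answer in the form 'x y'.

√197 → a₀=14, period (28); ℓ=1 odd so k=1
a_0=14:  p_0=14·1+0=14,  q_0=14·0+1=1
a_1=28:  p_1=28·14+1=393,  q_1=28·1+0=28
(x₁, y₁) = (393, 28);  393² − 197·28² = 1 ✓

393 28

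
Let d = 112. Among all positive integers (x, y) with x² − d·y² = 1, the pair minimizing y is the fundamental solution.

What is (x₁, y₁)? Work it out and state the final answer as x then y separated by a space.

127 12

[10; 1,1,2,1,1,20] for √112; ℓ=6 ⇒ convergent index 5
k=0  a_k=10  p_k/q_k = 10/1
…
k=4  a_k=1  p_k/q_k = 74/7
k=5  a_k=1  p_k/q_k = 127/12
(x₁, y₁) = (127, 12);  127² − 112·12² = 1 ✓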